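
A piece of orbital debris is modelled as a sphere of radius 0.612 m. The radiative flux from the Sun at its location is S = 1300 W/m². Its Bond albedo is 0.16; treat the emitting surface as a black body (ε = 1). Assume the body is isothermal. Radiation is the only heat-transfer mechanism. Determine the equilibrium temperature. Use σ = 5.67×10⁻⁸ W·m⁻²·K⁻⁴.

At equilibrium, absorbed power = emitted power.
Absorbing cross-section = πr² = 1.177 m²; emitting surface = 4πr² = 4.707 m² (ratio 4).
(1−a)S·A_cross = εσ·A_surf·T⁴  ⇒  T⁴ = (1−a)S/(4σ).
T⁴ = 0.840·1300/(4·5.67×10⁻⁸) = 4.815×10⁹ K⁴.
T = (4.815×10⁹)^(1/4).

T ≈ 263 K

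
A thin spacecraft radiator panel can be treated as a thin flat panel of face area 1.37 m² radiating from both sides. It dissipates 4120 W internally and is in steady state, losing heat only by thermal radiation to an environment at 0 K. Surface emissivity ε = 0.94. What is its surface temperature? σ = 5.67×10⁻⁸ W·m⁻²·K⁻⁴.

T ≈ 410 K

Steady state: internal power = radiated power, P = εσA T⁴.
Radiating area A = 2·1.37 = 2.740 m².
T⁴ = P/(εσA) = 4120/(0.94·5.67×10⁻⁸·2.740) = 2.821×10¹⁰ K⁴.
T = (2.821×10¹⁰)^(1/4).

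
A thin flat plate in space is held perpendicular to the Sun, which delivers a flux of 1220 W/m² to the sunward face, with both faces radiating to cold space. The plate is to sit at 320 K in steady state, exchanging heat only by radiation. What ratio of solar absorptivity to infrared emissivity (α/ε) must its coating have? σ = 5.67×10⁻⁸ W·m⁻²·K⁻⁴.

α/ε ≈ 0.975

Balance: αS·A = εσ·2A·T⁴ ⇒ α/ε = 2σT⁴/S.
α/ε = 2·5.67×10⁻⁸·(320)⁴/1220 = 2·5.67×10⁻⁸·1.049×10¹⁰/1220.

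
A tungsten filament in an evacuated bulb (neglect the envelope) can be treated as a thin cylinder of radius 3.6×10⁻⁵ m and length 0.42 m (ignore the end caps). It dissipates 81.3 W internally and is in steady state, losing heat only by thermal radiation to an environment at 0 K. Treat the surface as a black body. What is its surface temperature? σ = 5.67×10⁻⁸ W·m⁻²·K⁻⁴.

Steady state: internal power = radiated power, P = εσA T⁴.
Radiating area A = 2πrL = 9.500×10⁻⁵ m².
T⁴ = P/(εσA) = 81.3/(1.0·5.67×10⁻⁸·9.500×10⁻⁵) = 1.509×10¹³ K⁴.
T = (1.509×10¹³)^(1/4).

T ≈ 1970 K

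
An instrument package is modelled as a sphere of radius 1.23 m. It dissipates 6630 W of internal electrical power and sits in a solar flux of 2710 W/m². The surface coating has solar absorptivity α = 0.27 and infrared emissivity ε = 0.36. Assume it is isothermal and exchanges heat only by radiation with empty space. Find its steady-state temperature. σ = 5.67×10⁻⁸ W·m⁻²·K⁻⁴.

T ≈ 402 K

At steady state, absorbed solar power + internal power = radiated power.
Absorbed: α·S·A_cross = 0.27·2710·4.753 = 3478 W (cross-section πr²).
Total input = 3478 + 6630 = 10110 W.
Radiated: εσ·A_surf·T⁴ with A_surf = 4πr² = 19.01 m².
T⁴ = 10110/(0.36·5.67×10⁻⁸·19.01) = 2.605×10¹⁰ K⁴.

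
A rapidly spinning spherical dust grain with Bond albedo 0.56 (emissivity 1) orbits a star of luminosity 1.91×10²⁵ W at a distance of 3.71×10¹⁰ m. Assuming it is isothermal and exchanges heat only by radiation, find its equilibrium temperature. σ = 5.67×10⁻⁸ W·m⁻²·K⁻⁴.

T ≈ 215 K

First find the stellar flux at distance d: S = L/(4πd²) = 1.91×10²⁵/(4π·(3.71×10¹⁰)²) = 1104 W/m².
For an isothermal sphere, absorbed (1−a)S·πr² = emitted σ·4πr²·T⁴, so T⁴ = (1−a)S/(4σ).
T⁴ = 0.440·1104/(4·5.67×10⁻⁸) = 2.142×10⁹ K⁴.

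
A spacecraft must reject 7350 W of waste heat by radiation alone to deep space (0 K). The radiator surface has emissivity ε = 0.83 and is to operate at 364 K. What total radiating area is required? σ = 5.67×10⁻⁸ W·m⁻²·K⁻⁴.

A ≈ 8.90 m²

P = εσA T⁴ ⇒ A = P/(εσT⁴).
T⁴ = 1.756×10¹⁰ K⁴.
A = 7350/(0.83 × 5.67×10⁻⁸ × 1.756×10¹⁰).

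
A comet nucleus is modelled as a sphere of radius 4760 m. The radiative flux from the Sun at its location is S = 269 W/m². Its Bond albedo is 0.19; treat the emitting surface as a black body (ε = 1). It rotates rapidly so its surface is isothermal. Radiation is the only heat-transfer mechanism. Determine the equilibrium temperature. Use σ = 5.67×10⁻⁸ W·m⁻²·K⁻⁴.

T ≈ 176 K

At equilibrium, absorbed power = emitted power.
Absorbing cross-section = πr² = 7.118×10⁷ m²; emitting surface = 4πr² = 2.847×10⁸ m² (ratio 4).
(1−a)S·A_cross = εσ·A_surf·T⁴  ⇒  T⁴ = (1−a)S/(4σ).
T⁴ = 0.810·269/(4·5.67×10⁻⁸) = 9.607×10⁸ K⁴.
T = (9.607×10⁸)^(1/4).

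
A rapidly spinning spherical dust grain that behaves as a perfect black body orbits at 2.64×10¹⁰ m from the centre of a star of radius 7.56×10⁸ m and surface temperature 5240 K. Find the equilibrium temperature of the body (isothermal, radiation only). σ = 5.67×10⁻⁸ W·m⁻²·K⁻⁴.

T ≈ 627 K

The star's surface emits σT_*⁴; at distance d the flux is S = σT_*⁴(R_*/d)².
S = 5.67×10⁻⁸·(5240)⁴·(7.56×10⁸/2.64×10¹⁰)² = 35050 W/m².
For an isothermal sphere T⁴ = (1−a)S/(4σ) = 1.546×10¹¹ K⁴.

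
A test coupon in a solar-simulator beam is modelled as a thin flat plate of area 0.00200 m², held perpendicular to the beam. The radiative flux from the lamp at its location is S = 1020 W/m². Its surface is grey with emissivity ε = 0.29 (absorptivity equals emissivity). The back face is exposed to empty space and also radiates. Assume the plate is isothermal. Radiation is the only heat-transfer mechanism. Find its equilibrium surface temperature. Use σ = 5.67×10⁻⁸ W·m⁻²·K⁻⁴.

At equilibrium, absorbed power = emitted power.
Absorbing cross-section = A = 0.002000 m²; emitting surface = 2A = 0.004000 m² (ratio 2).
εS·A_cross = εσ·A_surf·T⁴  ⇒  T⁴ = S/(2σ)   (ε cancels).
T⁴ = 1020/(2·5.67×10⁻⁸) = 8.995×10⁹ K⁴.
T = (8.995×10⁹)^(1/4).

T ≈ 308 K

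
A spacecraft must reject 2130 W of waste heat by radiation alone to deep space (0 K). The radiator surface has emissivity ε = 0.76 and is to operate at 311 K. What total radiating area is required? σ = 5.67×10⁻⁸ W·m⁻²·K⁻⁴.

A ≈ 5.28 m²

P = εσA T⁴ ⇒ A = P/(εσT⁴).
T⁴ = 9.355×10⁹ K⁴.
A = 2130/(0.76 × 5.67×10⁻⁸ × 9.355×10⁹).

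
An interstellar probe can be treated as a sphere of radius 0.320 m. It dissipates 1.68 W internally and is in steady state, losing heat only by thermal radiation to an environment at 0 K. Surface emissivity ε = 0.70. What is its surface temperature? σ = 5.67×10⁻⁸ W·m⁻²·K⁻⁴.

Steady state: internal power = radiated power, P = εσA T⁴.
Radiating area A = 4πr² = 1.287 m².
T⁴ = P/(εσA) = 1.68/(0.70·5.67×10⁻⁸·1.287) = 3.289×10⁷ K⁴.
T = (3.289×10⁷)^(1/4).

T ≈ 75.7 K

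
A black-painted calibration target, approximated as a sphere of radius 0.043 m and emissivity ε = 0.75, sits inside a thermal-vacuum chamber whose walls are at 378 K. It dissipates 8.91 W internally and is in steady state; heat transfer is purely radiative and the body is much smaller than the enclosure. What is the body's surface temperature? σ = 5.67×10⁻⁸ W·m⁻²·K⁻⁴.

T ≈ 414 K

For a small grey body in a large enclosure, net radiated power = εσA(T⁴ − T_w⁴).
Steady state: P = εσA(T⁴ − T_w⁴) with A = 4πr² = 0.02324 m².
T⁴ = P/(εσA) + T_w⁴ = 8.91/(0.75·5.67×10⁻⁸·0.02324) + (378)⁴
    = 9.018×10⁹ + 2.042×10¹⁰ = 2.943×10¹⁰ K⁴.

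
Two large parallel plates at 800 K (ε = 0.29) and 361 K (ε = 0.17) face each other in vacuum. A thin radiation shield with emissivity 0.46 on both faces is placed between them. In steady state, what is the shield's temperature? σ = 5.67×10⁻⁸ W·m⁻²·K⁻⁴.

In steady state the net flux on the hot side equals that on the cold side.
σ(T₁⁴−T_s⁴)/D₁ = σ(T_s⁴−T₂⁴)/D₂, with D₁ = 1/ε₁+1/ε_s−1 = 4.622, D₂ = 1/ε_s+1/ε₂−1 = 7.056.
Solve for T_s⁴: T_s⁴ = (D₂·T₁⁴ + D₁·T₂⁴)/(D₁+D₂) = 2.542×10¹¹ K⁴.

T_s ≈ 710 K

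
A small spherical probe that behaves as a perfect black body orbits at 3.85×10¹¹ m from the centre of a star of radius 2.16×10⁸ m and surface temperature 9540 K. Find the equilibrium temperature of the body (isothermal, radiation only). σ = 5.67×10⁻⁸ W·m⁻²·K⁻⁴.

The star's surface emits σT_*⁴; at distance d the flux is S = σT_*⁴(R_*/d)².
S = 5.67×10⁻⁸·(9540)⁴·(2.16×10⁸/3.85×10¹¹)² = 147.8 W/m².
For an isothermal sphere T⁴ = (1−a)S/(4σ) = 6.518×10⁸ K⁴.

T ≈ 160 K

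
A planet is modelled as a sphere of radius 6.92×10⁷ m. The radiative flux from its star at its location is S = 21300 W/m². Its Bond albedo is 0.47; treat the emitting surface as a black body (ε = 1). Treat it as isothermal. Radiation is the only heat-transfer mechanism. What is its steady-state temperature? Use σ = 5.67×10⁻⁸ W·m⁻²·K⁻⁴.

At equilibrium, absorbed power = emitted power.
Absorbing cross-section = πr² = 1.504×10¹⁶ m²; emitting surface = 4πr² = 6.018×10¹⁶ m² (ratio 4).
(1−a)S·A_cross = εσ·A_surf·T⁴  ⇒  T⁴ = (1−a)S/(4σ).
T⁴ = 0.530·21300/(4·5.67×10⁻⁸) = 4.978×10¹⁰ K⁴.
T = (4.978×10¹⁰)^(1/4).

T ≈ 472 K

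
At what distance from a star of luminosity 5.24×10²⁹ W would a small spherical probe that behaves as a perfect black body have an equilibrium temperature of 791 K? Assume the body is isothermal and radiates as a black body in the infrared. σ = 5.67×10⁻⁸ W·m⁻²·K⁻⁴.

d ≈ 6.85×10¹¹ m

For an isothermal black-emitting sphere, (1−a)S·πr² = σ·4πr²·T⁴ ⇒ S = 4σT⁴/(1−a).
S = 4·5.67×10⁻⁸·(791)⁴/1.00 = 88790 W/m².
Flux falls as S = L/(4πd²), so d = √(L/(4πS)) = √(5.24×10²⁹/(4π·88790)).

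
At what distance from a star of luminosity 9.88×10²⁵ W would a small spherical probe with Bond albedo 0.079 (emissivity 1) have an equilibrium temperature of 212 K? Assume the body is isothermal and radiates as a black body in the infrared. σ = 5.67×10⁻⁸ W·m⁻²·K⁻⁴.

For an isothermal black-emitting sphere, (1−a)S·πr² = σ·4πr²·T⁴ ⇒ S = 4σT⁴/(1−a).
S = 4·5.67×10⁻⁸·(212)⁴/0.921 = 497.4 W/m².
Flux falls as S = L/(4πd²), so d = √(L/(4πS)) = √(9.88×10²⁵/(4π·497.4)).

d ≈ 1.26×10¹¹ m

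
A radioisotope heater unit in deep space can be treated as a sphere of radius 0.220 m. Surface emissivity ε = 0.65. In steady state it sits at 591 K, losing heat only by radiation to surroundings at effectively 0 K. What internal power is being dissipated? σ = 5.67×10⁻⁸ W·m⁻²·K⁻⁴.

Steady state: P = εσA T⁴.
A = 4πr² = 0.6082 m²; T⁴ = (591)⁴ = 1.220×10¹¹ K⁴.
P = 0.65 × 5.67×10⁻⁸ × 0.6082 × 1.220×10¹¹.

P ≈ 2730 W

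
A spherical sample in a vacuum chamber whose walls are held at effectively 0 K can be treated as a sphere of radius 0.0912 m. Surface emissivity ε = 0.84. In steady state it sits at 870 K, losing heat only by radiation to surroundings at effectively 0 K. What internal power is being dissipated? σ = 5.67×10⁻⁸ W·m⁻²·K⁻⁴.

P ≈ 2850 W

Steady state: P = εσA T⁴.
A = 4πr² = 0.1045 m²; T⁴ = (870)⁴ = 5.729×10¹¹ K⁴.
P = 0.84 × 5.67×10⁻⁸ × 0.1045 × 5.729×10¹¹.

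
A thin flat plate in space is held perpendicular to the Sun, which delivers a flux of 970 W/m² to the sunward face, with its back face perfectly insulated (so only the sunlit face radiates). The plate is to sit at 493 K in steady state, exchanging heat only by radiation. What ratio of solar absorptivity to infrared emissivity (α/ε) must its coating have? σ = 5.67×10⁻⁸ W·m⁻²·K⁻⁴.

α/ε ≈ 3.45

Balance: αS·A = εσ·1A·T⁴ ⇒ α/ε = σT⁴/S.
α/ε = 5.67×10⁻⁸·(493)⁴/970 = 5.67×10⁻⁸·5.907×10¹⁰/970.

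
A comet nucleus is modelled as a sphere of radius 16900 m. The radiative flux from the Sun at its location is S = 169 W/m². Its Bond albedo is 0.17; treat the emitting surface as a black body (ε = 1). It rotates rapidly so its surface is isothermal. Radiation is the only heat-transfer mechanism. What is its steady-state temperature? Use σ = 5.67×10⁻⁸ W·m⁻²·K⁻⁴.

At equilibrium, absorbed power = emitted power.
Absorbing cross-section = πr² = 8.973×10⁸ m²; emitting surface = 4πr² = 3.589×10⁹ m² (ratio 4).
(1−a)S·A_cross = εσ·A_surf·T⁴  ⇒  T⁴ = (1−a)S/(4σ).
T⁴ = 0.830·169/(4·5.67×10⁻⁸) = 6.185×10⁸ K⁴.
T = (6.185×10⁸)^(1/4).

T ≈ 158 K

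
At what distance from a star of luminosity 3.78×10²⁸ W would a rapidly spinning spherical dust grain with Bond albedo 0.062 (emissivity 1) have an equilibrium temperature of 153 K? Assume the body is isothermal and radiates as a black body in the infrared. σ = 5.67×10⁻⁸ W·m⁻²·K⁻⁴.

d ≈ 4.76×10¹² m

For an isothermal black-emitting sphere, (1−a)S·πr² = σ·4πr²·T⁴ ⇒ S = 4σT⁴/(1−a).
S = 4·5.67×10⁻⁸·(153)⁴/0.938 = 132.5 W/m².
Flux falls as S = L/(4πd²), so d = √(L/(4πS)) = √(3.78×10²⁸/(4π·132.5)).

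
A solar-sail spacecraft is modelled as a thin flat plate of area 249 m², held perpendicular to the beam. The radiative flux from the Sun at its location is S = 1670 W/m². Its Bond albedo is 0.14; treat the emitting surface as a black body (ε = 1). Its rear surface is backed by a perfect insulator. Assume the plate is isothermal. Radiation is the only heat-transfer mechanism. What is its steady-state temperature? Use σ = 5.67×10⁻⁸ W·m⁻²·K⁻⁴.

At equilibrium, absorbed power = emitted power.
Absorbing cross-section = A = 249.0 m²; emitting surface = A = 249.0 m² (ratio 1).
(1−a)S·A_cross = εσ·A_surf·T⁴  ⇒  T⁴ = (1−a)S/(1σ).
T⁴ = 0.860·1670/(1·5.67×10⁻⁸) = 2.533×10¹⁰ K⁴.
T = (2.533×10¹⁰)^(1/4).

T ≈ 399 K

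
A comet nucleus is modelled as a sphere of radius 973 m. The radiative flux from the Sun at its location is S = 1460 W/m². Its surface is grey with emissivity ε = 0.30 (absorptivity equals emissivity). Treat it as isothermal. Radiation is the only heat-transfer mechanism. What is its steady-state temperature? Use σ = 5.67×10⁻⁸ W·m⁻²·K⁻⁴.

T ≈ 283 K

At equilibrium, absorbed power = emitted power.
Absorbing cross-section = πr² = 2.974×10⁶ m²; emitting surface = 4πr² = 1.190×10⁷ m² (ratio 4).
εS·A_cross = εσ·A_surf·T⁴  ⇒  T⁴ = S/(4σ)   (ε cancels).
T⁴ = 1460/(4·5.67×10⁻⁸) = 6.437×10⁹ K⁴.
T = (6.437×10⁹)^(1/4).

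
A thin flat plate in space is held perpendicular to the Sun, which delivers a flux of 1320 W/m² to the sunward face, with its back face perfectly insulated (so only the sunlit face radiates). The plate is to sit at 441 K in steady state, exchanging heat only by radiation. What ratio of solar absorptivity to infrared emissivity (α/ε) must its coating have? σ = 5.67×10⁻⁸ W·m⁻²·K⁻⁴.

Balance: αS·A = εσ·1A·T⁴ ⇒ α/ε = σT⁴/S.
α/ε = 5.67×10⁻⁸·(441)⁴/1320 = 5.67×10⁻⁸·3.782×10¹⁰/1320.

α/ε ≈ 1.62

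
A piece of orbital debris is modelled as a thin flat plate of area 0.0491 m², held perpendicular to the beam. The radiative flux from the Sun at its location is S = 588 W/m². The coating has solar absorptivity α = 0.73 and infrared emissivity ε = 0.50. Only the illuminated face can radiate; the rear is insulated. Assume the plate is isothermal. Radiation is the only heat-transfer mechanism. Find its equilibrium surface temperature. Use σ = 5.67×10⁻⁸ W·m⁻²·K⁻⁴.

At equilibrium, absorbed power = emitted power.
Absorbing cross-section = A = 0.04910 m²; emitting surface = A = 0.04910 m² (ratio 1).
αS·A_cross = εσ·A_surf·T⁴  ⇒  T⁴ = αS/(ε·1σ).
T⁴ = 0.730·588/(0.50·1·5.67×10⁻⁸) = 1.514×10¹⁰ K⁴.
T = (1.514×10¹⁰)^(1/4).

T ≈ 351 K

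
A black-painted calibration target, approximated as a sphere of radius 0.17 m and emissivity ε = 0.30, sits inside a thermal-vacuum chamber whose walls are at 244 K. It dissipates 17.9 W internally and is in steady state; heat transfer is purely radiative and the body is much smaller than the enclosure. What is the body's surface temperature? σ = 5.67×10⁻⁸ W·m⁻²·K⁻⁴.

T ≈ 283 K

For a small grey body in a large enclosure, net radiated power = εσA(T⁴ − T_w⁴).
Steady state: P = εσA(T⁴ − T_w⁴) with A = 4πr² = 0.3632 m².
T⁴ = P/(εσA) + T_w⁴ = 17.9/(0.30·5.67×10⁻⁸·0.3632) + (244)⁴
    = 2.898×10⁹ + 3.545×10⁹ = 6.442×10⁹ K⁴.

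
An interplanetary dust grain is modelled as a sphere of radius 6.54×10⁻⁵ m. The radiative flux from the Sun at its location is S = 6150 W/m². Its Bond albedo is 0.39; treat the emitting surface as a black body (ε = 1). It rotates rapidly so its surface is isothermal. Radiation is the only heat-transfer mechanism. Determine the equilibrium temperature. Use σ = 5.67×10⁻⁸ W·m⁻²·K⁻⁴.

T ≈ 359 K

At equilibrium, absorbed power = emitted power.
Absorbing cross-section = πr² = 1.344×10⁻⁸ m²; emitting surface = 4πr² = 5.375×10⁻⁸ m² (ratio 4).
(1−a)S·A_cross = εσ·A_surf·T⁴  ⇒  T⁴ = (1−a)S/(4σ).
T⁴ = 0.610·6150/(4·5.67×10⁻⁸) = 1.654×10¹⁰ K⁴.
T = (1.654×10¹⁰)^(1/4).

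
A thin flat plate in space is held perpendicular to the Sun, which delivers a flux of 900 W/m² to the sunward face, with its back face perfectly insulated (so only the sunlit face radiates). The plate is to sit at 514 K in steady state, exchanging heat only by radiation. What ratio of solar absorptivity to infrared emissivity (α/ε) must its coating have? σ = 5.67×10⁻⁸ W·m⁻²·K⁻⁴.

Balance: αS·A = εσ·1A·T⁴ ⇒ α/ε = σT⁴/S.
α/ε = 5.67×10⁻⁸·(514)⁴/900 = 5.67×10⁻⁸·6.980×10¹⁰/900.

α/ε ≈ 4.40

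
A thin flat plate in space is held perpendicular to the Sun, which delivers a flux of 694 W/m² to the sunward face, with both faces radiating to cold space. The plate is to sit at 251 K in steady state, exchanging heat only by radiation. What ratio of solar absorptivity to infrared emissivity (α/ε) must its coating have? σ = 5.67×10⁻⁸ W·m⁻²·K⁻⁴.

Balance: αS·A = εσ·2A·T⁴ ⇒ α/ε = 2σT⁴/S.
α/ε = 2·5.67×10⁻⁸·(251)⁴/694 = 2·5.67×10⁻⁸·3.969×10⁹/694.

α/ε ≈ 0.649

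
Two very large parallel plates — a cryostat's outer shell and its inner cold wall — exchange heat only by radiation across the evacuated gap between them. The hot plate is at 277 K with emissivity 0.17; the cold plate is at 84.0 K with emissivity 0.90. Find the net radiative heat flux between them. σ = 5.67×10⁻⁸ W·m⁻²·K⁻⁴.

q ≈ 55.2 W/m²

For two infinite grey parallel plates, q = σ(T₁⁴ − T₂⁴)/(1/ε₁ + 1/ε₂ − 1).
T₁⁴ − T₂⁴ = 5.887×10⁹ − 4.979×10⁷ = 5.838×10⁹ K⁴.
1/ε₁ + 1/ε₂ − 1 = 5.882 + 1.111 − 1 = 5.993.
q = 5.67×10⁻⁸ × 5.838×10⁹ / 5.993.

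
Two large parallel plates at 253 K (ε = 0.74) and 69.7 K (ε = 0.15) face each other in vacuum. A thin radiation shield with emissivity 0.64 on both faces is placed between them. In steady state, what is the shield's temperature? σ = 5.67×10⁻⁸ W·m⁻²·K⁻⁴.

T_s ≈ 239 K

In steady state the net flux on the hot side equals that on the cold side.
σ(T₁⁴−T_s⁴)/D₁ = σ(T_s⁴−T₂⁴)/D₂, with D₁ = 1/ε₁+1/ε_s−1 = 1.914, D₂ = 1/ε_s+1/ε₂−1 = 7.229.
Solve for T_s⁴: T_s⁴ = (D₂·T₁⁴ + D₁·T₂⁴)/(D₁+D₂) = 3.244×10⁹ K⁴.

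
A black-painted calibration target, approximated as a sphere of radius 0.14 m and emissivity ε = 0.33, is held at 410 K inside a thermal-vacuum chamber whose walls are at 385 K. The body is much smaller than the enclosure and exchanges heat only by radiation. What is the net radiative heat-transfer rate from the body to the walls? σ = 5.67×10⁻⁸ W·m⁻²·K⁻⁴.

P_net ≈ 29.0 W

For a small grey body in a large enclosure: P_net = εσA(T_body⁴ − T_wall⁴).
A = 4πr² = 0.2463 m²; T_body⁴ − T_wall⁴ = 2.826×10¹⁰ − 2.197×10¹⁰ = 6.287×10⁹ K⁴.
|P_net| = 0.33·5.67×10⁻⁸·0.2463·6.287×10⁹.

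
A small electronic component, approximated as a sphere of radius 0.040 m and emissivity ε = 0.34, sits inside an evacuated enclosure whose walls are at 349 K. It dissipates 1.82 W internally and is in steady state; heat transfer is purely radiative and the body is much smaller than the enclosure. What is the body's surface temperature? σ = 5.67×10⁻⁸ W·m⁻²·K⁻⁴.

T ≈ 374 K

For a small grey body in a large enclosure, net radiated power = εσA(T⁴ − T_w⁴).
Steady state: P = εσA(T⁴ − T_w⁴) with A = 4πr² = 0.02011 m².
T⁴ = P/(εσA) + T_w⁴ = 1.82/(0.34·5.67×10⁻⁸·0.02011) + (349)⁴
    = 4.695×10⁹ + 1.484×10¹⁰ = 1.953×10¹⁰ K⁴.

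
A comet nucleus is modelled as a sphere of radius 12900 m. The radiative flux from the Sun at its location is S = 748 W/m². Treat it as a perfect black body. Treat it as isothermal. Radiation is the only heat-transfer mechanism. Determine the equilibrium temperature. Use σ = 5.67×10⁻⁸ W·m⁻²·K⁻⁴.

At equilibrium, absorbed power = emitted power.
Absorbing cross-section = πr² = 5.228×10⁸ m²; emitting surface = 4πr² = 2.091×10⁹ m² (ratio 4).
S·A_cross = εσ·A_surf·T⁴  ⇒  T⁴ = S/(4σ).
T⁴ = 1.00·748/(4·5.67×10⁻⁸) = 3.298×10⁹ K⁴.
T = (3.298×10⁹)^(1/4).

T ≈ 240 K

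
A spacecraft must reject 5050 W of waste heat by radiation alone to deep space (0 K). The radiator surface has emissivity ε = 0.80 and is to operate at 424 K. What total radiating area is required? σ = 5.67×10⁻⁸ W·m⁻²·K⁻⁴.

P = εσA T⁴ ⇒ A = P/(εσT⁴).
T⁴ = 3.232×10¹⁰ K⁴.
A = 5050/(0.80 × 5.67×10⁻⁸ × 3.232×10¹⁰).

A ≈ 3.44 m²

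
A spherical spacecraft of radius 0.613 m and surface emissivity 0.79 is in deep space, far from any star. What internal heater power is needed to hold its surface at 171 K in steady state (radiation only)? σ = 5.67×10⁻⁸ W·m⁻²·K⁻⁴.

P ≈ 181 W

P = εσ·4πr²·T⁴.
4πr² = 4.722 m²; T⁴ = 8.550×10⁸ K⁴.
P = 0.79·5.67×10⁻⁸·4.722·8.550×10⁸.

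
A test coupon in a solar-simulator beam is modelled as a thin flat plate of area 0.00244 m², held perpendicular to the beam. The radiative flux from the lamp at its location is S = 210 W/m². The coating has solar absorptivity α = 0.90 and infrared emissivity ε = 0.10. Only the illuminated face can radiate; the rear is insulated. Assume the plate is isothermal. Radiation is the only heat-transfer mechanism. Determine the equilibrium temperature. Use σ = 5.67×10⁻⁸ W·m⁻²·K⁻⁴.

T ≈ 427 K

At equilibrium, absorbed power = emitted power.
Absorbing cross-section = A = 0.002440 m²; emitting surface = A = 0.002440 m² (ratio 1).
αS·A_cross = εσ·A_surf·T⁴  ⇒  T⁴ = αS/(ε·1σ).
T⁴ = 0.900·210/(0.10·1·5.67×10⁻⁸) = 3.333×10¹⁰ K⁴.
T = (3.333×10¹⁰)^(1/4).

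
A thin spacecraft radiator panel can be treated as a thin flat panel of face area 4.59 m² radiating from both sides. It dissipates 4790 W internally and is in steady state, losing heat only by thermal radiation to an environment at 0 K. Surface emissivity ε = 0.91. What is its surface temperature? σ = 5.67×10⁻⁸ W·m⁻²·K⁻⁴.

Steady state: internal power = radiated power, P = εσA T⁴.
Radiating area A = 2·4.59 = 9.180 m².
T⁴ = P/(εσA) = 4790/(0.91·5.67×10⁻⁸·9.180) = 1.011×10¹⁰ K⁴.
T = (1.011×10¹⁰)^(1/4).

T ≈ 317 K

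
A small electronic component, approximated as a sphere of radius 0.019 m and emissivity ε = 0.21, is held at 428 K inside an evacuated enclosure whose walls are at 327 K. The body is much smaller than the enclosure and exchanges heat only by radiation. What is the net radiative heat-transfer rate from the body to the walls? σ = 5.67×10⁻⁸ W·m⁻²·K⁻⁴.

P_net ≈ 1.19 W

For a small grey body in a large enclosure: P_net = εσA(T_body⁴ − T_wall⁴).
A = 4πr² = 0.004536 m²; T_body⁴ − T_wall⁴ = 3.356×10¹⁰ − 1.143×10¹⁰ = 2.212×10¹⁰ K⁴.
|P_net| = 0.21·5.67×10⁻⁸·0.004536·2.212×10¹⁰.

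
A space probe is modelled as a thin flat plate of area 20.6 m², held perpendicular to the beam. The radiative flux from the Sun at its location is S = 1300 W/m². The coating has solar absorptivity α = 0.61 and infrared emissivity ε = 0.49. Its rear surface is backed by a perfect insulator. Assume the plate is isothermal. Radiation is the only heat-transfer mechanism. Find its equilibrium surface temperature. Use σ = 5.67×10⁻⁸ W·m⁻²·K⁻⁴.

T ≈ 411 K

At equilibrium, absorbed power = emitted power.
Absorbing cross-section = A = 20.60 m²; emitting surface = A = 20.60 m² (ratio 1).
αS·A_cross = εσ·A_surf·T⁴  ⇒  T⁴ = αS/(ε·1σ).
T⁴ = 0.610·1300/(0.49·1·5.67×10⁻⁸) = 2.854×10¹⁰ K⁴.
T = (2.854×10¹⁰)^(1/4).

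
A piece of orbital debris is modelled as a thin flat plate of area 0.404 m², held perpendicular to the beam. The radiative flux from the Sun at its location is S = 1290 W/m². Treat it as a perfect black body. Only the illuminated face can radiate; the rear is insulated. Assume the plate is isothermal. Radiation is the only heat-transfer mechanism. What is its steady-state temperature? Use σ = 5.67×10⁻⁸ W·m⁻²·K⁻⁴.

At equilibrium, absorbed power = emitted power.
Absorbing cross-section = A = 0.4040 m²; emitting surface = A = 0.4040 m² (ratio 1).
S·A_cross = εσ·A_surf·T⁴  ⇒  T⁴ = S/(1σ).
T⁴ = 1.00·1290/(1·5.67×10⁻⁸) = 2.275×10¹⁰ K⁴.
T = (2.275×10¹⁰)^(1/4).

T ≈ 388 K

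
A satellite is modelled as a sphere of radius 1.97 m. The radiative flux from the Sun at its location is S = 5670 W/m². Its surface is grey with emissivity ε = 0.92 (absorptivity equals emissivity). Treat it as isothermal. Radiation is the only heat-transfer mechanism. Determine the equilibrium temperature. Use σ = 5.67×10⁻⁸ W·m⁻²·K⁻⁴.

At equilibrium, absorbed power = emitted power.
Absorbing cross-section = πr² = 12.19 m²; emitting surface = 4πr² = 48.77 m² (ratio 4).
εS·A_cross = εσ·A_surf·T⁴  ⇒  T⁴ = S/(4σ)   (ε cancels).
T⁴ = 5670/(4·5.67×10⁻⁸) = 2.500×10¹⁰ K⁴.
T = (2.500×10¹⁰)^(1/4).

T ≈ 398 K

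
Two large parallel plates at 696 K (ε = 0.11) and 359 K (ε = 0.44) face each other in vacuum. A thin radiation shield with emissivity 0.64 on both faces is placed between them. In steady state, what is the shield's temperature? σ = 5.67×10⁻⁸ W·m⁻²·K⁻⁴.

T_s ≈ 507 K

In steady state the net flux on the hot side equals that on the cold side.
σ(T₁⁴−T_s⁴)/D₁ = σ(T_s⁴−T₂⁴)/D₂, with D₁ = 1/ε₁+1/ε_s−1 = 9.653, D₂ = 1/ε_s+1/ε₂−1 = 2.835.
Solve for T_s⁴: T_s⁴ = (D₂·T₁⁴ + D₁·T₂⁴)/(D₁+D₂) = 6.611×10¹⁰ K⁴.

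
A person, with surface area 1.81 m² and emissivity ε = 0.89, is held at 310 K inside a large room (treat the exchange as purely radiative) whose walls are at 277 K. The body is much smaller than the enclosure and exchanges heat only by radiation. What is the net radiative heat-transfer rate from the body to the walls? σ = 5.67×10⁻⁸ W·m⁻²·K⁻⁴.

P_net ≈ 306 W

For a small grey body in a large enclosure: P_net = εσA(T_body⁴ − T_wall⁴).
A = 1.81 m²; T_body⁴ − T_wall⁴ = 9.235×10⁹ − 5.887×10⁹ = 3.348×10⁹ K⁴.
|P_net| = 0.89·5.67×10⁻⁸·1.810·3.348×10⁹.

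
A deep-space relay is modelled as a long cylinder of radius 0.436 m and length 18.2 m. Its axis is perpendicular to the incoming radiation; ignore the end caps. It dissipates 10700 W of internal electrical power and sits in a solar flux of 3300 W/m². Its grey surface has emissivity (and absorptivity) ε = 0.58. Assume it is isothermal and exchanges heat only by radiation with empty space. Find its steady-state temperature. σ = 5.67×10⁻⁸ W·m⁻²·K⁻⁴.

T ≈ 398 K

At steady state, absorbed solar power + internal power = radiated power.
Absorbed: α·S·A_cross = 0.58·3300·15.87 = 30380 W (cross-section 2rL).
Total input = 30380 + 10700 = 41080 W.
Radiated: εσ·A_surf·T⁴ with A_surf = 2πrL = 49.86 m².
T⁴ = 41080/(0.58·5.67×10⁻⁸·49.86) = 2.505×10¹⁰ K⁴.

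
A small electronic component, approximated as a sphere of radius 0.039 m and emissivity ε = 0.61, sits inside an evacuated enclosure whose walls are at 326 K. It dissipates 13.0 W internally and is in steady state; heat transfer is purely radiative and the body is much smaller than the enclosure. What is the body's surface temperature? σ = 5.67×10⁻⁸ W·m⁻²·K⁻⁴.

For a small grey body in a large enclosure, net radiated power = εσA(T⁴ − T_w⁴).
Steady state: P = εσA(T⁴ − T_w⁴) with A = 4πr² = 0.01911 m².
T⁴ = P/(εσA) + T_w⁴ = 13.0/(0.61·5.67×10⁻⁸·0.01911) + (326)⁴
    = 1.966×10¹⁰ + 1.129×10¹⁰ = 3.096×10¹⁰ K⁴.

T ≈ 419 K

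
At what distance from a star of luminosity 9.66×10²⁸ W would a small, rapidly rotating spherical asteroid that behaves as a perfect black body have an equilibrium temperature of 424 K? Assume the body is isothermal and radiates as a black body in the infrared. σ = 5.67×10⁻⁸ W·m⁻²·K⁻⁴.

For an isothermal black-emitting sphere, (1−a)S·πr² = σ·4πr²·T⁴ ⇒ S = 4σT⁴/(1−a).
S = 4·5.67×10⁻⁸·(424)⁴/1.00 = 7330 W/m².
Flux falls as S = L/(4πd²), so d = √(L/(4πS)) = √(9.66×10²⁸/(4π·7330)).

d ≈ 1.02×10¹² m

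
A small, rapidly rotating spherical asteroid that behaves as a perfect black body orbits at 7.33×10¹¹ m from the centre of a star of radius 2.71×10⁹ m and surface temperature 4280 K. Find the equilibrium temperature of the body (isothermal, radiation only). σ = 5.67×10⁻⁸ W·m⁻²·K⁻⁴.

T ≈ 184 K

The star's surface emits σT_*⁴; at distance d the flux is S = σT_*⁴(R_*/d)².
S = 5.67×10⁻⁸·(4280)⁴·(2.71×10⁹/7.33×10¹¹)² = 260.1 W/m².
For an isothermal sphere T⁴ = (1−a)S/(4σ) = 1.147×10⁹ K⁴.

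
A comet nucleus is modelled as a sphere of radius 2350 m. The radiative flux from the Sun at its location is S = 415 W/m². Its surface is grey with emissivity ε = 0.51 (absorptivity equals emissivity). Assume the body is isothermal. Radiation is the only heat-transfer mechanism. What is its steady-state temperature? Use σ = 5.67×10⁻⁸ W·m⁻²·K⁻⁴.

T ≈ 207 K

At equilibrium, absorbed power = emitted power.
Absorbing cross-section = πr² = 1.735×10⁷ m²; emitting surface = 4πr² = 6.940×10⁷ m² (ratio 4).
εS·A_cross = εσ·A_surf·T⁴  ⇒  T⁴ = S/(4σ)   (ε cancels).
T⁴ = 415/(4·5.67×10⁻⁸) = 1.830×10⁹ K⁴.
T = (1.830×10⁹)^(1/4).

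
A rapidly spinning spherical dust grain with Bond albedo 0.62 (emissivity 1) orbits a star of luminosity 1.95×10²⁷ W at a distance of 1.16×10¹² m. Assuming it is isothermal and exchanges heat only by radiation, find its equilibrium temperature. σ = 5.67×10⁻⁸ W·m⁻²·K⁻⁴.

T ≈ 118 K

First find the stellar flux at distance d: S = L/(4πd²) = 1.95×10²⁷/(4π·(1.16×10¹²)²) = 115.3 W/m².
For an isothermal sphere, absorbed (1−a)S·πr² = emitted σ·4πr²·T⁴, so T⁴ = (1−a)S/(4σ).
T⁴ = 0.380·115.3/(4·5.67×10⁻⁸) = 1.932×10⁸ K⁴.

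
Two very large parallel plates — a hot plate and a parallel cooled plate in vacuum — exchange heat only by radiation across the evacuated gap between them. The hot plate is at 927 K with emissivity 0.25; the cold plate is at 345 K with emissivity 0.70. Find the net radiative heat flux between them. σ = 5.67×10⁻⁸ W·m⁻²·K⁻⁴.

For two infinite grey parallel plates, q = σ(T₁⁴ − T₂⁴)/(1/ε₁ + 1/ε₂ − 1).
T₁⁴ − T₂⁴ = 7.384×10¹¹ − 1.417×10¹⁰ = 7.243×10¹¹ K⁴.
1/ε₁ + 1/ε₂ − 1 = 4.000 + 1.429 − 1 = 4.429.
q = 5.67×10⁻⁸ × 7.243×10¹¹ / 4.429.

q ≈ 9270 W/m²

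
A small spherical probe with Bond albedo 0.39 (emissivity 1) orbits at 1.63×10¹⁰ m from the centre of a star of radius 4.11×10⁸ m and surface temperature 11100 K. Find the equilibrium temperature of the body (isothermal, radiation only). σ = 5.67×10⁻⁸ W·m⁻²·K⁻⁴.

T ≈ 1100 K

The star's surface emits σT_*⁴; at distance d the flux is S = σT_*⁴(R_*/d)².
S = 5.67×10⁻⁸·(11100)⁴·(4.11×10⁸/1.63×10¹⁰)² = 5.472×10⁵ W/m².
For an isothermal sphere T⁴ = (1−a)S/(4σ) = 1.472×10¹² K⁴.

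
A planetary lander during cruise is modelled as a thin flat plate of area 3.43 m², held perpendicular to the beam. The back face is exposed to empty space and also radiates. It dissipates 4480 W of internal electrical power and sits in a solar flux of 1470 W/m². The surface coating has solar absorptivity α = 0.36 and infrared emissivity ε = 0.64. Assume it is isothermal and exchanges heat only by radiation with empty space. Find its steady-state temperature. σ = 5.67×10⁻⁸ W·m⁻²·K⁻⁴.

At steady state, absorbed solar power + internal power = radiated power.
Absorbed: α·S·A_cross = 0.36·1470·3.430 = 1815 W (cross-section A).
Total input = 1815 + 4480 = 6295 W.
Radiated: εσ·A_surf·T⁴ with A_surf = 2A = 6.860 m².
T⁴ = 6295/(0.64·5.67×10⁻⁸·6.860) = 2.529×10¹⁰ K⁴.

T ≈ 399 K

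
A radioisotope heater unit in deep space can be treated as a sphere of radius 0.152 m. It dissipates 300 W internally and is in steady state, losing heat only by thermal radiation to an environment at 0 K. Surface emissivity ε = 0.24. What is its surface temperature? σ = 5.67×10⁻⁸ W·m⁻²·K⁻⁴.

T ≈ 525 K

Steady state: internal power = radiated power, P = εσA T⁴.
Radiating area A = 4πr² = 0.2903 m².
T⁴ = P/(εσA) = 300/(0.24·5.67×10⁻⁸·0.2903) = 7.593×10¹⁰ K⁴.
T = (7.593×10¹⁰)^(1/4).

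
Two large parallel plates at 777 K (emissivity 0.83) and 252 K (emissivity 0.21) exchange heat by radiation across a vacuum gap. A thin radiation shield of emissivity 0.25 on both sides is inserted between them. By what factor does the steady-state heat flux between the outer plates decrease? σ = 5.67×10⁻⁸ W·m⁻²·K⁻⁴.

Without shield: q₀ = σΔ(T⁴)/(1/ε₁+1/ε₂−1) with denominator 4.967.
With shield the two gaps are in series; the resistances add: (1/ε₁+1/ε_s−1)+(1/ε_s+1/ε₂−1) = 4.205+7.762 = 11.97.
Heat-flux ratio q₀/q = 11.97/4.967.

factor ≈ 2.41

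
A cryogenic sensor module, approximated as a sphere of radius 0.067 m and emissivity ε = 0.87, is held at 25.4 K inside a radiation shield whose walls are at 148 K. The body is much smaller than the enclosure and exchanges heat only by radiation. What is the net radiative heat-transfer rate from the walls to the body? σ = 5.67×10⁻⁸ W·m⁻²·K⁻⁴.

P_net ≈ 1.33 W

For a small grey body in a large enclosure: P_net = εσA(T_body⁴ − T_wall⁴).
A = 4πr² = 0.05641 m²; T_body⁴ − T_wall⁴ = 4.162×10⁵ − 4.798×10⁸ = -4.794×10⁸ K⁴.
|P_net| = 0.87·5.67×10⁻⁸·0.05641·4.794×10⁸.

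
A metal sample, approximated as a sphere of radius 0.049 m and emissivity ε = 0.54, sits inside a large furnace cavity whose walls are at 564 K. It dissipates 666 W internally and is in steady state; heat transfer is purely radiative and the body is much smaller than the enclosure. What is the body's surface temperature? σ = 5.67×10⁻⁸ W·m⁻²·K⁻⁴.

For a small grey body in a large enclosure, net radiated power = εσA(T⁴ − T_w⁴).
Steady state: P = εσA(T⁴ − T_w⁴) with A = 4πr² = 0.03017 m².
T⁴ = P/(εσA) + T_w⁴ = 666/(0.54·5.67×10⁻⁸·0.03017) + (564)⁴
    = 7.209×10¹¹ + 1.012×10¹¹ = 8.221×10¹¹ K⁴.

T ≈ 952 K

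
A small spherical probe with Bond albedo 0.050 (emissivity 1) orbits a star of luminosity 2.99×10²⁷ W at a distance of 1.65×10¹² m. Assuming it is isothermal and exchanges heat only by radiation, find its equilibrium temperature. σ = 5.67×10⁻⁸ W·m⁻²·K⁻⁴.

First find the stellar flux at distance d: S = L/(4πd²) = 2.99×10²⁷/(4π·(1.65×10¹²)²) = 87.40 W/m².
For an isothermal sphere, absorbed (1−a)S·πr² = emitted σ·4πr²·T⁴, so T⁴ = (1−a)S/(4σ).
T⁴ = 0.950·87.40/(4·5.67×10⁻⁸) = 3.661×10⁸ K⁴.

T ≈ 138 K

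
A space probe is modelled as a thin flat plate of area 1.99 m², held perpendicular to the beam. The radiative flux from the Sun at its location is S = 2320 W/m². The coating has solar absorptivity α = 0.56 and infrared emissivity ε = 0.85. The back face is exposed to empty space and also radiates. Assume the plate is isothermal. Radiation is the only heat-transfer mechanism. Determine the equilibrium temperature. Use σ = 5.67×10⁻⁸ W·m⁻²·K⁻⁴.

T ≈ 341 K

At equilibrium, absorbed power = emitted power.
Absorbing cross-section = A = 1.990 m²; emitting surface = 2A = 3.980 m² (ratio 2).
αS·A_cross = εσ·A_surf·T⁴  ⇒  T⁴ = αS/(ε·2σ).
T⁴ = 0.560·2320/(0.85·2·5.67×10⁻⁸) = 1.348×10¹⁰ K⁴.
T = (1.348×10¹⁰)^(1/4).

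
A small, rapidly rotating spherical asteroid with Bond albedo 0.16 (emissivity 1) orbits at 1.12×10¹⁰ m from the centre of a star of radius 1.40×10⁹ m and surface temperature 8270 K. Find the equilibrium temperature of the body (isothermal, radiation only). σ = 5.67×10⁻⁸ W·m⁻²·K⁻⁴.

The star's surface emits σT_*⁴; at distance d the flux is S = σT_*⁴(R_*/d)².
S = 5.67×10⁻⁸·(8270)⁴·(1.40×10⁹/1.12×10¹⁰)² = 4.144×10⁶ W/m².
For an isothermal sphere T⁴ = (1−a)S/(4σ) = 1.535×10¹³ K⁴.

T ≈ 1980 K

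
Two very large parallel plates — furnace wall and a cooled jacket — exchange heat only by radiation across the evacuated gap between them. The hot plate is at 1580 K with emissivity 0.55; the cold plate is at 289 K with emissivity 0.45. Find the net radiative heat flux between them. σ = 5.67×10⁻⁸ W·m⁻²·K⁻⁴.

For two infinite grey parallel plates, q = σ(T₁⁴ − T₂⁴)/(1/ε₁ + 1/ε₂ − 1).
T₁⁴ − T₂⁴ = 6.232×10¹² − 6.976×10⁹ = 6.225×10¹² K⁴.
1/ε₁ + 1/ε₂ − 1 = 1.818 + 2.222 − 1 = 3.040.
q = 5.67×10⁻⁸ × 6.225×10¹² / 3.040.

q ≈ 1.16×10⁵ W/m²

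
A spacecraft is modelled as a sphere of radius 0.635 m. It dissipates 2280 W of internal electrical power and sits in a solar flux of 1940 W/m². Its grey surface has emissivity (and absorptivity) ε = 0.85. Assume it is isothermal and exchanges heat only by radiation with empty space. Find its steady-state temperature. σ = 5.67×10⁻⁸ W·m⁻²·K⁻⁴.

T ≈ 366 K

At steady state, absorbed solar power + internal power = radiated power.
Absorbed: α·S·A_cross = 0.85·1940·1.267 = 2089 W (cross-section πr²).
Total input = 2089 + 2280 = 4369 W.
Radiated: εσ·A_surf·T⁴ with A_surf = 4πr² = 5.067 m².
T⁴ = 4369/(0.85·5.67×10⁻⁸·5.067) = 1.789×10¹⁰ K⁴.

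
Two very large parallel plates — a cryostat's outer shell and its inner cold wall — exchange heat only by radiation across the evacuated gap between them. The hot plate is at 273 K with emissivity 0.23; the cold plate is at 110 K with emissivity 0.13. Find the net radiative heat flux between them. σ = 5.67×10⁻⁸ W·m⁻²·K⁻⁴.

q ≈ 27.8 W/m²

For two infinite grey parallel plates, q = σ(T₁⁴ − T₂⁴)/(1/ε₁ + 1/ε₂ − 1).
T₁⁴ − T₂⁴ = 5.555×10⁹ − 1.464×10⁸ = 5.408×10⁹ K⁴.
1/ε₁ + 1/ε₂ − 1 = 4.348 + 7.692 − 1 = 11.04.
q = 5.67×10⁻⁸ × 5.408×10⁹ / 11.04.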